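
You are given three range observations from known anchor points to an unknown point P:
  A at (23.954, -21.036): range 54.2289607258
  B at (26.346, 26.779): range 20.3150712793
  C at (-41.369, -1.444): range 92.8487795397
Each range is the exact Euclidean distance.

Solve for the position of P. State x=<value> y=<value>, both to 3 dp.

x=46.609 y=28.234

eq1: (x − 23.954)² + (y + 21.036)² = 54.2289607258²
eq2: (x − 26.346)² + (y − 26.779)² = 20.3150712793²
eq3: (x + 41.369)² + (y + 1.444)² = 92.8487795397²
eq1−eq2, eq1−eq3 (x²,y² cancel):
  4.784·x + 95.630·y = 2922.997205
  -130.646·x + 39.184·y = -4982.943796
det = 4.784·39.184 − 95.630·-130.646 = 12681.133236
x = (2922.997205·39.184 − 95.630·-4982.943796) / 12681.133236 = 46.608897
y = (4.784·-4982.943796 − 2922.997205·-130.646) / 12681.133236 = 28.234029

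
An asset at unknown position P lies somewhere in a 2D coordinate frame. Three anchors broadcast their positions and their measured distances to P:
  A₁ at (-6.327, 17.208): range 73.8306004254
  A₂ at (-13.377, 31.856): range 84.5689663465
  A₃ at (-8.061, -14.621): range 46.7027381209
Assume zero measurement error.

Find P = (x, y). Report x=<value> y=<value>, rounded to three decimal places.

x=-40.458 y=-48.260

eq1: (x + 6.327)² + (y − 17.208)² = 73.8306004254²
eq2: (x + 13.377)² + (y − 31.856)² = 84.5689663465²
eq3: (x + 8.061)² + (y + 14.621)² = 46.7027381209²
eq2−eq1, eq2−eq3 (x²,y² cancel):
  14.100·x − 29.296·y = 843.349838
  10.632·x − 92.954·y = 4055.768818
det = 14.100·-92.954 − -29.296·10.632 = -999.176328
x = (843.349838·-92.954 − -29.296·4055.768818) / -999.176328 = -40.458387
y = (14.100·4055.768818 − 843.349838·10.632) / -999.176328 = -48.259595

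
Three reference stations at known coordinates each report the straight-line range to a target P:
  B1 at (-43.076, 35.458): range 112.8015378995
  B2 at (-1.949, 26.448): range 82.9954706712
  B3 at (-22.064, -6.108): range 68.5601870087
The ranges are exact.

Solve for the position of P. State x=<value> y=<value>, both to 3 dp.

x=30.738 y=-49.840

eq1: (x + 43.076)² + (y − 35.458)² = 112.8015378995²
eq2: (x + 1.949)² + (y − 26.448)² = 82.9954706712²
eq3: (x + 22.064)² + (y + 6.108)² = 68.5601870087²
eq3−eq1, eq3−eq2 (x²,y² cancel):
  -42.024·x + 83.132·y = -5435.003930
  40.230·x + 65.112·y = -2008.581364
det = -42.024·65.112 − 83.132·40.230 = -6080.667048
x = (-5435.003930·65.112 − 83.132·-2008.581364) / -6080.667048 = 30.737843
y = (-42.024·-2008.581364 − -5435.003930·40.230) / -6080.667048 = -49.839735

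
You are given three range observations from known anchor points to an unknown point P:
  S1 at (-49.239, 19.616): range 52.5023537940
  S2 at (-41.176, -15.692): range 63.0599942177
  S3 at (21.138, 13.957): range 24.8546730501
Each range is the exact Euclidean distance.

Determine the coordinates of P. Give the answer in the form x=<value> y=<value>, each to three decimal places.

eq1: (x + 49.239)² + (y − 19.616)² = 52.5023537940²
eq2: (x + 41.176)² + (y + 15.692)² = 63.0599942177²
eq3: (x − 21.138)² + (y − 13.957)² = 24.8546730501²
eq1−eq2, eq1−eq3 (x²,y² cancel):
  16.126·x − 70.616·y = -2087.630454
  140.754·x − 11.318·y = -28.911303
det = 16.126·-11.318 − -70.616·140.754 = 9756.970396
x = (-2087.630454·-11.318 − -70.616·-28.911303) / 9756.970396 = 2.212388
y = (16.126·-28.911303 − -2087.630454·140.754) / 9756.970396 = 30.068362

x=2.212 y=30.068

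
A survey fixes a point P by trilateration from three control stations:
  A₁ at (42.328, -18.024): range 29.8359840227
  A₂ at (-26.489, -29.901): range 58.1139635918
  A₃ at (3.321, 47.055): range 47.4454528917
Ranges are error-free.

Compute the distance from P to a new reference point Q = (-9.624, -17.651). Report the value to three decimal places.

37.278

eq1: (x − 42.328)² + (y + 18.024)² = 29.8359840227²
eq2: (x + 26.489)² + (y + 29.901)² = 58.1139635918²
eq3: (x − 3.321)² + (y − 47.055)² = 47.4454528917²
eq1−eq2, eq1−eq3 (x²,y² cancel):
  -137.634·x − 23.754·y = -3007.834060
  -78.014·x + 130.158·y = -1252.207151
det = -137.634·130.158 − -23.754·-78.014 = -19767.310728
x = (-3007.834060·130.158 − -23.754·-1252.207151) / -19767.310728 = 21.309858
y = (-137.634·-1252.207151 − -3007.834060·-78.014) / -19767.310728 = 3.152016
|P − Q| = √((21.309858 − -9.624)² + (3.152016 − -17.651)²) = 37.278266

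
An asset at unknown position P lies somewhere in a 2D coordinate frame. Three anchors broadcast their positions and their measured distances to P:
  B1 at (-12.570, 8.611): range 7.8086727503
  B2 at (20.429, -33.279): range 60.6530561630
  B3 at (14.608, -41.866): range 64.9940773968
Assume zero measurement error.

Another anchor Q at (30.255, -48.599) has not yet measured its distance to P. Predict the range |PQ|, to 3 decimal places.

78.836

eq1: (x + 12.570)² + (y − 8.611)² = 7.8086727503²
eq2: (x − 20.429)² + (y + 33.279)² = 60.6530561630²
eq3: (x − 14.608)² + (y + 41.866)² = 64.9940773968²
eq2−eq3, eq2−eq1 (x²,y² cancel):
  -11.642·x − 17.174·y = -104.117137
  -65.998·x + 83.780·y = 2325.136191
det = -11.642·83.780 − -17.174·-65.998 = -2108.816412
x = (-104.117137·83.780 − -17.174·2325.136191) / -2108.816412 = -14.799276
y = (-11.642·2325.136191 − -104.117137·-65.998) / -2108.816412 = 16.094696
|P − Q| = √((-14.799276 − 30.255)² + (16.094696 − -48.599)²) = 78.836299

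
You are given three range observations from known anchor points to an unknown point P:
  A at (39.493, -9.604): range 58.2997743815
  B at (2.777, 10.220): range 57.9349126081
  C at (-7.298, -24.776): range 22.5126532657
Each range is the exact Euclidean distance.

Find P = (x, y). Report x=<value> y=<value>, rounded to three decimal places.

x=-5.082 y=-47.179

eq1: (x − 39.493)² + (y + 9.604)² = 58.2997743815²
eq2: (x − 2.777)² + (y − 10.220)² = 57.9349126081²
eq3: (x + 7.298)² + (y + 24.776)² = 22.5126532657²
eq3−eq1, eq3−eq2 (x²,y² cancel):
  93.582·x + 30.344·y = -1907.221251
  20.150·x + 69.992·y = -3404.585393
det = 93.582·69.992 − 30.344·20.150 = 5938.559744
x = (-1907.221251·69.992 − 30.344·-3404.585393) / 5938.559744 = -5.082291
y = (93.582·-3404.585393 − -1907.221251·20.150) / 5938.559744 = -47.179352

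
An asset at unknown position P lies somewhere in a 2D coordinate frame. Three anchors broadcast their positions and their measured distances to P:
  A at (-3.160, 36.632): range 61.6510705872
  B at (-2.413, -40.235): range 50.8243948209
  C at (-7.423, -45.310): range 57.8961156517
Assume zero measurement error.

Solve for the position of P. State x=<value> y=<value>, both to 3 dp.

x=37.933 y=-9.327

eq1: (x + 3.160)² + (y − 36.632)² = 61.6510705872²
eq2: (x + 2.413)² + (y + 40.235)² = 50.8243948209²
eq3: (x + 7.423)² + (y + 45.310)² = 57.8961156517²
eq3−eq2, eq3−eq1 (x²,y² cancel):
  10.020·x + 10.150·y = 285.421864
  8.526·x + 163.884·y = -1205.102302
det = 10.020·163.884 − 10.150·8.526 = 1555.578780
x = (285.421864·163.884 − 10.150·-1205.102302) / 1555.578780 = 37.933061
y = (10.020·-1205.102302 − 285.421864·8.526) / 1555.578780 = -9.326838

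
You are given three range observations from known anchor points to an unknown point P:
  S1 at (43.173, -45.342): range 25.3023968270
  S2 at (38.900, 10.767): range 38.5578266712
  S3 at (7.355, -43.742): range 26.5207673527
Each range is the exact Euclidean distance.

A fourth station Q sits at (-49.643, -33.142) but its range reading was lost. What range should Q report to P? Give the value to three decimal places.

eq1: (x − 43.173)² + (y + 45.342)² = 25.3023968270²
eq2: (x − 38.900)² + (y − 10.767)² = 38.5578266712²
eq3: (x − 7.355)² + (y + 43.742)² = 26.5207673527²
eq3−eq2, eq3−eq1 (x²,y² cancel):
  63.090·x + 109.018·y = -1121.675197
  71.636·x − 3.200·y = 2015.486120
det = 63.090·-3.200 − 109.018·71.636 = -8011.501448
x = (-1121.675197·-3.200 − 109.018·2015.486120) / -8011.501448 = 26.978077
y = (63.090·2015.486120 − -1121.675197·71.636) / -8011.501448 = -25.901430
|P − Q| = √((26.978077 − -49.643)² + (-25.901430 − -33.142)²) = 76.962428

76.962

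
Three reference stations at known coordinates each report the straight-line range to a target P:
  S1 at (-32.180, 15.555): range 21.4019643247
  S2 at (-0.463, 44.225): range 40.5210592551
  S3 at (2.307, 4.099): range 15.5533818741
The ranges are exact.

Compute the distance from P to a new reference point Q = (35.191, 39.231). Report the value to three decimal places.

eq1: (x + 32.180)² + (y − 15.555)² = 21.4019643247²
eq2: (x + 0.463)² + (y − 44.225)² = 40.5210592551²
eq3: (x − 2.307)² + (y − 4.099)² = 15.5533818741²
eq2−eq1, eq2−eq3 (x²,y² cancel):
  -63.434·x − 57.340·y = 505.357597
  5.540·x − 80.252·y = -533.892389
det = -63.434·-80.252 − -57.340·5.540 = 5408.368968
x = (505.357597·-80.252 − -57.340·-533.892389) / 5408.368968 = -13.159115
y = (-63.434·-533.892389 − 505.357597·5.540) / 5408.368968 = 5.744292
|P − Q| = √((-13.159115 − 35.191)² + (5.744292 − 39.231)²) = 58.814056

58.814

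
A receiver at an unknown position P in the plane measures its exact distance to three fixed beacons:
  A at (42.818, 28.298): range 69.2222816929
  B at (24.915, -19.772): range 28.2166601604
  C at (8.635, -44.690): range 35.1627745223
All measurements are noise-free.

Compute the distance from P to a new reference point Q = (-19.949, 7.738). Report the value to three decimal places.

eq1: (x − 42.818)² + (y − 28.298)² = 69.2222816929²
eq2: (x − 24.915)² + (y + 19.772)² = 28.2166601604²
eq3: (x − 8.635)² + (y + 44.690)² = 35.1627745223²
eq3−eq2, eq3−eq1 (x²,y² cancel):
  32.560·x + 49.836·y = -619.829315
  68.366·x + 145.976·y = -2992.904968
det = 32.560·145.976 − 49.836·68.366 = 1345.890584
x = (-619.829315·145.976 − 49.836·-2992.904968) / 1345.890584 = 43.595080
y = (32.560·-2992.904968 − -619.829315·68.366) / 1345.890584 = -40.919920
|P − Q| = √((43.595080 − -19.949)² + (-40.919920 − 7.738)²) = 80.034013

80.034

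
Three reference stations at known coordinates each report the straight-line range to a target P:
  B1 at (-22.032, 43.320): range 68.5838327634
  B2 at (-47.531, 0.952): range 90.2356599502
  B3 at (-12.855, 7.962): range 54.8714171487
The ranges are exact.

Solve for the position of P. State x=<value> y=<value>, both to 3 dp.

x=41.277 y=16.943

eq1: (x + 22.032)² + (y − 43.320)² = 68.5838327634²
eq2: (x + 47.531)² + (y − 0.952)² = 90.2356599502²
eq3: (x + 12.855)² + (y − 7.962)² = 54.8714171487²
eq2−eq3, eq2−eq1 (x²,y² cancel):
  69.352·x + 14.020·y = 3100.144111
  50.998·x + 84.736·y = 3540.661369
det = 69.352·84.736 − 14.020·50.998 = 5161.619112
x = (3100.144111·84.736 − 14.020·3540.661369) / 5161.619112 = 41.276532
y = (69.352·3540.661369 − 3100.144111·50.998) / 5161.619112 = 16.942513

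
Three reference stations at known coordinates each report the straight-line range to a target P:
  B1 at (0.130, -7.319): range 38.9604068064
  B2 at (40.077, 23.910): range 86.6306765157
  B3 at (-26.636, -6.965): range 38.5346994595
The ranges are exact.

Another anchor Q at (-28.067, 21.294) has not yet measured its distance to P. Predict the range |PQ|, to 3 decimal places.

eq1: (x − 0.130)² + (y + 7.319)² = 38.9604068064²
eq2: (x − 40.077)² + (y − 23.910)² = 86.6306765157²
eq3: (x + 26.636)² + (y + 6.965)² = 38.5346994595²
eq3−eq2, eq3−eq1 (x²,y² cancel):
  133.426·x + 61.750·y = -4600.084743
  53.532·x − 0.708·y = -737.393296
det = 133.426·-0.708 − 61.750·53.532 = -3400.066608
x = (-4600.084743·-0.708 − 61.750·-737.393296) / -3400.066608 = -14.349982
y = (133.426·-737.393296 − -4600.084743·53.532) / -3400.066608 = -43.488648
|P − Q| = √((-14.349982 − -28.067)² + (-43.488648 − 21.294)²) = 66.218940

66.219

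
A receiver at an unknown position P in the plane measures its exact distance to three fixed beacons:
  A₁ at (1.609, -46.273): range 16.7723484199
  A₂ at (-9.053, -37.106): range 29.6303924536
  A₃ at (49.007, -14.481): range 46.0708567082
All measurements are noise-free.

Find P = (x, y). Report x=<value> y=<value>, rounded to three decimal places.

x=18.199 y=-48.736

eq1: (x − 1.609)² + (y + 46.273)² = 16.7723484199²
eq2: (x + 9.053)² + (y + 37.106)² = 29.6303924536²
eq3: (x − 49.007)² + (y + 14.481)² = 46.0708567082²
eq3−eq1, eq3−eq2 (x²,y² cancel):
  -94.796·x − 63.584·y = 1373.606166
  -116.120·x − 45.250·y = 91.990316
det = -94.796·-45.250 − -63.584·-116.120 = -3093.855080
x = (1373.606166·-45.250 − -63.584·91.990316) / -3093.855080 = 18.199484
y = (-94.796·91.990316 − 1373.606166·-116.120) / -3093.855080 = -48.736230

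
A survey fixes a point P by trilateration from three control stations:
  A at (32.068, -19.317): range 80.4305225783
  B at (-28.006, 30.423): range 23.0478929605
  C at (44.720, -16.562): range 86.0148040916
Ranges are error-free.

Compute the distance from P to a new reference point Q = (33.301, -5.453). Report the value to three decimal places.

eq1: (x − 32.068)² + (y + 19.317)² = 80.4305225783²
eq2: (x + 28.006)² + (y − 30.423)² = 23.0478929605²
eq3: (x − 44.720)² + (y + 16.562)² = 86.0148040916²
eq3−eq2, eq3−eq1 (x²,y² cancel):
  -145.452·x + 93.970·y = 6303.057874
  -25.304·x − 5.510·y = 56.802430
det = -145.452·-5.510 − 93.970·-25.304 = 3179.257400
x = (6303.057874·-5.510 − 93.970·56.802430) / 3179.257400 = -12.602809
y = (-145.452·56.802430 − 6303.057874·-25.304) / 3179.257400 = 47.567885
|P − Q| = √((-12.602809 − 33.301)² + (47.567885 − -5.453)²) = 70.131119

70.131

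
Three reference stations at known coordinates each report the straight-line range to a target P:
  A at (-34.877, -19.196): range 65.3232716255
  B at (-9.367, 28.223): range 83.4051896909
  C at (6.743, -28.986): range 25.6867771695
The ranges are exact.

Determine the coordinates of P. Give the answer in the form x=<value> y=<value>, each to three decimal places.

x=23.548 y=-48.413

eq1: (x + 34.877)² + (y + 19.196)² = 65.3232716255²
eq2: (x + 9.367)² + (y − 28.223)² = 83.4051896909²
eq3: (x − 6.743)² + (y + 28.986)² = 25.6867771695²
eq1−eq3, eq1−eq2 (x²,y² cancel):
  83.240·x − 19.580·y = 2908.083995
  51.020·x + 94.838·y = -3389.908979
det = 83.240·94.838 − -19.580·51.020 = 8893.286720
x = (2908.083995·94.838 − -19.580·-3389.908979) / 8893.286720 = 23.548375
y = (83.240·-3389.908979 − 2908.083995·51.020) / 8893.286720 = -48.412525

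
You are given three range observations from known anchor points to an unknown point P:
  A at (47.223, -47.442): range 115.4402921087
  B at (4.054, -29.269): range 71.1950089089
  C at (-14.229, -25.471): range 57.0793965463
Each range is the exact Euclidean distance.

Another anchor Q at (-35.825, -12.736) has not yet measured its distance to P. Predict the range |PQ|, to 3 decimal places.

36.843

eq1: (x − 47.223)² + (y + 47.442)² = 115.4402921087²
eq2: (x − 4.054)² + (y + 29.269)² = 71.1950089089²
eq3: (x + 14.229)² + (y + 25.471)² = 57.0793965463²
eq3−eq1, eq3−eq2 (x²,y² cancel):
  122.904·x − 43.942·y = -6438.884721
  36.566·x − 7.596·y = -1788.798788
det = 122.904·-7.596 − -43.942·36.566 = 673.204388
x = (-6438.884721·-7.596 − -43.942·-1788.798788) / 673.204388 = -44.107894
y = (122.904·-1788.798788 − -6438.884721·36.566) / 673.204388 = 23.163444
|P − Q| = √((-44.107894 − -35.825)² + (23.163444 − -12.736)²) = 36.842590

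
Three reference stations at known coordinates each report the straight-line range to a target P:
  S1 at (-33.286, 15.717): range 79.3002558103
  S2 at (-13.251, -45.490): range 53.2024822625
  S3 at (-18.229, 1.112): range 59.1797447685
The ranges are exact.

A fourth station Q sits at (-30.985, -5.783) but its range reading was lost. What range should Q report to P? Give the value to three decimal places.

68.811

eq1: (x + 33.286)² + (y − 15.717)² = 79.3002558103²
eq2: (x + 13.251)² + (y + 45.490)² = 53.2024822625²
eq3: (x + 18.229)² + (y − 1.112)² = 59.1797447685²
eq2−eq1, eq2−eq3 (x²,y² cancel):
  -40.070·x + 122.414·y = -4347.973669
  -9.956·x + 93.204·y = -2583.134188
det = -40.070·93.204 − 122.414·-9.956 = -2515.930496
x = (-4347.973669·93.204 − 122.414·-2583.134188) / -2515.930496 = 35.389193
y = (-40.070·-2583.134188 − -4347.973669·-9.956) / -2515.930496 = -23.934588
|P − Q| = √((35.389193 − -30.985)² + (-23.934588 − -5.783)²) = 68.811435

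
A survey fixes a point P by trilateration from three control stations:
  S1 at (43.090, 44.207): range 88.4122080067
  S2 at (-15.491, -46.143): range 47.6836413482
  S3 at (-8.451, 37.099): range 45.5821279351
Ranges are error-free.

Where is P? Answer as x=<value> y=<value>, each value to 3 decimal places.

eq1: (x − 43.090)² + (y − 44.207)² = 88.4122080067²
eq2: (x + 15.491)² + (y + 46.143)² = 47.6836413482²
eq3: (x + 8.451)² + (y − 37.099)² = 45.5821279351²
eq2−eq1, eq2−eq3 (x²,y² cancel):
  117.162·x + 180.700·y = -4101.129453
  14.080·x + 166.484·y = -725.393063
det = 117.162·166.484 − 180.700·14.080 = 16961.342408
x = (-4101.129453·166.484 − 180.700·-725.393063) / 16961.342408 = -32.526547
y = (117.162·-725.393063 − -4101.129453·14.080) / 16961.342408 = -1.606276

x=-32.527 y=-1.606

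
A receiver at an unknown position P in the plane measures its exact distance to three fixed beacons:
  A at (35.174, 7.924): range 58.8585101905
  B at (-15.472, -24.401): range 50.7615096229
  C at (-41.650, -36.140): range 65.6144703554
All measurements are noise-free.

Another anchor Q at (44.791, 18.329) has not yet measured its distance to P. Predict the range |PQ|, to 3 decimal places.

eq1: (x − 35.174)² + (y − 7.924)² = 58.8585101905²
eq2: (x + 15.472)² + (y + 24.401)² = 50.7615096229²
eq3: (x + 41.650)² + (y + 36.140)² = 65.6144703554²
eq1−eq3, eq1−eq2 (x²,y² cancel):
  -153.648·x − 88.128·y = 899.887550
  -101.292·x − 64.650·y = 422.384896
det = -153.648·-64.650 − -88.128·-101.292 = 1006.681824
x = (899.887550·-64.650 − -88.128·422.384896) / 1006.681824 = -20.814714
y = (-153.648·422.384896 − 899.887550·-101.292) / 1006.681824 = 26.078563
|P − Q| = √((-20.814714 − 44.791)² + (26.078563 − 18.329)²) = 66.061830

66.062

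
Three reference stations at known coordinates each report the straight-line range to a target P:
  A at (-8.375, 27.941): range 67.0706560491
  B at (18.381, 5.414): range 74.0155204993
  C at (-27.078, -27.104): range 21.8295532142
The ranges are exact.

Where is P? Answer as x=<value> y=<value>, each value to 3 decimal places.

x=-48.851 y=-25.539

eq1: (x + 8.375)² + (y − 27.941)² = 67.0706560491²
eq2: (x − 18.381)² + (y − 5.414)² = 74.0155204993²
eq3: (x + 27.078)² + (y + 27.104)² = 21.8295532142²
eq2−eq1, eq2−eq3 (x²,y² cancel):
  -53.512·x + 45.054·y = 1463.491921
  -90.918·x − 65.036·y = 6102.440224
det = -53.512·-65.036 − 45.054·-90.918 = 7576.426004
x = (1463.491921·-65.036 − 45.054·6102.440224) / 7576.426004 = -48.851398
y = (-53.512·6102.440224 − 1463.491921·-90.918) / 7576.426004 = -25.539222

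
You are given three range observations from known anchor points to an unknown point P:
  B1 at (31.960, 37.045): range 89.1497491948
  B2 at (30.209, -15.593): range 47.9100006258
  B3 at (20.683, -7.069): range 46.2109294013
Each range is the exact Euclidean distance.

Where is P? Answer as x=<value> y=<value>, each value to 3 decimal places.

x=-10.030 y=-41.597

eq1: (x − 31.960)² + (y − 37.045)² = 89.1497491948²
eq2: (x − 30.209)² + (y + 15.593)² = 47.9100006258²
eq3: (x − 20.683)² + (y + 7.069)² = 46.2109294013²
eq2−eq3, eq2−eq1 (x²,y² cancel):
  -19.052·x + 17.048·y = -518.049916
  3.502·x + 105.276·y = -4414.261327
det = -19.052·105.276 − 17.048·3.502 = -2065.420448
x = (-518.049916·105.276 − 17.048·-4414.261327) / -2065.420448 = -10.029970
y = (-19.052·-4414.261327 − -518.049916·3.502) / -2065.420448 = -41.596721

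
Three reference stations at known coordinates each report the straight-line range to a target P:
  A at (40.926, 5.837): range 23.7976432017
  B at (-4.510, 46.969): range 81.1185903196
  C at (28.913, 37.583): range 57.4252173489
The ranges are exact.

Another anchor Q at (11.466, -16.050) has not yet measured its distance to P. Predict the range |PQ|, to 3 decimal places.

33.041

eq1: (x − 40.926)² + (y − 5.837)² = 23.7976432017²
eq2: (x + 4.510)² + (y − 46.969)² = 81.1185903196²
eq3: (x − 28.913)² + (y − 37.583)² = 57.4252173489²
eq1−eq3, eq1−eq2 (x²,y² cancel):
  -24.026·x + 63.492·y = -2191.892353
  -90.872·x + 82.264·y = -5496.478857
det = -24.026·82.264 − 63.492·-90.872 = 3793.170160
x = (-2191.892353·82.264 − 63.492·-5496.478857) / 3793.170160 = 44.466395
y = (-24.026·-5496.478857 − -2191.892353·-90.872) / 3793.170160 = -17.695816
|P − Q| = √((44.466395 − 11.466)² + (-17.695816 − -16.050)²) = 33.041410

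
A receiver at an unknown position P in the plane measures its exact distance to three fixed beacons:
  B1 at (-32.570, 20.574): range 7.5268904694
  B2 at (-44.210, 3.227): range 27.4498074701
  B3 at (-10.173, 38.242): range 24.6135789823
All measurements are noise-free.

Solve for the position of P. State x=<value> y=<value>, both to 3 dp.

x=-32.600 y=28.101

eq1: (x + 32.570)² + (y − 20.574)² = 7.5268904694²
eq2: (x + 44.210)² + (y − 3.227)² = 27.4498074701²
eq3: (x + 10.173)² + (y − 38.242)² = 24.6135789823²
eq3−eq1, eq3−eq2 (x²,y² cancel):
  -44.794·x − 35.336·y = 467.328073
  -68.074·x − 70.030·y = 251.333476
det = -44.794·-70.030 − -35.336·-68.074 = 731.460956
x = (467.328073·-70.030 − -35.336·251.333476) / 731.460956 = -32.600325
y = (-44.794·251.333476 − 467.328073·-68.074) / 731.460956 = 28.100829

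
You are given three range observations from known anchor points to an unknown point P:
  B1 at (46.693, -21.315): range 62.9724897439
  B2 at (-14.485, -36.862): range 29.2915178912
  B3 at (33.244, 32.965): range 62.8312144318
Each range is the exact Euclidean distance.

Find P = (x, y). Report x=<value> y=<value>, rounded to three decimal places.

x=-14.762 y=-7.572

eq1: (x − 46.693)² + (y + 21.315)² = 62.9724897439²
eq2: (x + 14.485)² + (y + 36.862)² = 29.2915178912²
eq3: (x − 33.244)² + (y − 32.965)² = 62.8312144318²
eq1−eq3, eq1−eq2 (x²,y² cancel):
  -26.898·x + 108.560·y = -424.937755
  -122.356·x − 31.094·y = 2041.598239
det = -26.898·-31.094 − 108.560·-122.356 = 14119.333772
x = (-424.937755·-31.094 − 108.560·2041.598239) / 14119.333772 = -14.761524
y = (-26.898·2041.598239 − -424.937755·-122.356) / 14119.333772 = -7.571787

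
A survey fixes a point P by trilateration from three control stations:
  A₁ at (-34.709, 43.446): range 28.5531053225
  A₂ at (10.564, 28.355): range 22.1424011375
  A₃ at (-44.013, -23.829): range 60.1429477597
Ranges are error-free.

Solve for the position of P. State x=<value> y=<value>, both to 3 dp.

eq1: (x + 34.709)² + (y − 43.446)² = 28.5531053225²
eq2: (x − 10.564)² + (y − 28.355)² = 22.1424011375²
eq3: (x + 44.013)² + (y + 23.829)² = 60.1429477597²
eq1−eq3, eq1−eq2 (x²,y² cancel):
  -18.608·x − 134.550·y = -3389.198529
  90.546·x − 30.182·y = -1851.671581
det = -18.608·-30.182 − -134.550·90.546 = 12744.590956
x = (-3389.198529·-30.182 − -134.550·-1851.671581) / 12744.590956 = -11.522506
y = (-18.608·-1851.671581 − -3389.198529·90.546) / 12744.590956 = 26.782678

x=-11.523 y=26.783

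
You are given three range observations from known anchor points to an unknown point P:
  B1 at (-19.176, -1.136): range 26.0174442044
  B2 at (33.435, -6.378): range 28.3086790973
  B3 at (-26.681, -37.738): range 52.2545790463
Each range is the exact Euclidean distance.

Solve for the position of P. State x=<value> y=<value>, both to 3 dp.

eq1: (x + 19.176)² + (y + 1.136)² = 26.0174442044²
eq2: (x − 33.435)² + (y + 6.378)² = 28.3086790973²
eq3: (x + 26.681)² + (y + 37.738)² = 52.2545790463²
eq3−eq2, eq3−eq1 (x²,y² cancel):
  120.232·x + 62.720·y = 951.705423
  15.010·x + 73.204·y = 286.610695
det = 120.232·73.204 − 62.720·15.010 = 7860.036128
x = (951.705423·73.204 − 62.720·286.610695) / 7860.036128 = 6.576614
y = (120.232·286.610695 − 951.705423·15.010) / 7860.036128 = 2.566741

x=6.577 y=2.567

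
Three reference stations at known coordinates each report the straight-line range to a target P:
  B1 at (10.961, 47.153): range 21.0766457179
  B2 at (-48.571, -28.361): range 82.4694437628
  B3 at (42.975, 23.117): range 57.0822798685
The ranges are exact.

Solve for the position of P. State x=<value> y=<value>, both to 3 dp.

x=-9.949 y=44.506

eq1: (x − 10.961)² + (y − 47.153)² = 21.0766457179²
eq2: (x + 48.571)² + (y + 28.361)² = 82.4694437628²
eq3: (x − 42.975)² + (y − 23.117)² = 57.0822798685²
eq2−eq3, eq2−eq1 (x²,y² cancel):
  183.092·x + 102.956·y = 2760.580432
  119.064·x + 151.028·y = 5537.044728
det = 183.092·151.028 − 102.956·119.064 = 15393.665392
x = (2760.580432·151.028 − 102.956·5537.044728) / 15393.665392 = -9.948705
y = (183.092·5537.044728 − 2760.580432·119.064) / 15393.665392 = 44.505505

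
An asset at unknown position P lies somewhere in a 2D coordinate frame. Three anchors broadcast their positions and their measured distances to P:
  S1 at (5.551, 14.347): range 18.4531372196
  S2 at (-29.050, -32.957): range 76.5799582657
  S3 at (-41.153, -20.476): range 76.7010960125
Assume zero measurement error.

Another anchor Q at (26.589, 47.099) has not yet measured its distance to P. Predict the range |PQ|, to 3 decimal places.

eq1: (x − 5.551)² + (y − 14.347)² = 18.4531372196²
eq2: (x + 29.050)² + (y + 32.957)² = 76.5799582657²
eq3: (x + 41.153)² + (y + 20.476)² = 76.7010960125²
eq1−eq3, eq1−eq2 (x²,y² cancel):
  -93.408·x − 69.646·y = -3666.353881
  -69.202·x − 94.608·y = -3830.555396
det = -93.408·-94.608 − -69.646·-69.202 = 4017.501572
x = (-3666.353881·-94.608 − -69.646·-3830.555396) / 4017.501572 = 19.933669
y = (-93.408·-3830.555396 − -3666.353881·-69.202) / 4017.501572 = 25.908017
|P − Q| = √((19.933669 − 26.589)² + (25.908017 − 47.099)²) = 22.211511

22.212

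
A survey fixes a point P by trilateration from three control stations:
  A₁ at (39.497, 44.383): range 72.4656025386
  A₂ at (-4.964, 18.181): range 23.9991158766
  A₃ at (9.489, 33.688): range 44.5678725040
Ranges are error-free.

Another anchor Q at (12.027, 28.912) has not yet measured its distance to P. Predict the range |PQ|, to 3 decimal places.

42.193

eq1: (x − 39.497)² + (y − 44.383)² = 72.4656025386²
eq2: (x + 4.964)² + (y − 18.181)² = 23.9991158766²
eq3: (x − 9.489)² + (y − 33.688)² = 44.5678725040²
eq1−eq2, eq1−eq3 (x²,y² cancel):
  -88.922·x − 52.404·y = 1500.632347
  -60.016·x − 21.390·y = 960.027059
det = -88.922·-21.390 − -52.404·-60.016 = -1243.036884
x = (1500.632347·-21.390 − -52.404·960.027059) / -1243.036884 = -14.650194
y = (-88.922·960.027059 − 1500.632347·-60.016) / -1243.036884 = -3.776577
|P − Q| = √((-14.650194 − 12.027)² + (-3.776577 − 28.912)²) = 42.192603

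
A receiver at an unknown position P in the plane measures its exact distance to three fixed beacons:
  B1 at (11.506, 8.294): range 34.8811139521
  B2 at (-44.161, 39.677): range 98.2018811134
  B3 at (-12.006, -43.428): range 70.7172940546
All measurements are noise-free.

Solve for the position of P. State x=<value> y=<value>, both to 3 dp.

eq1: (x − 11.506)² + (y − 8.294)² = 34.8811139521²
eq2: (x + 44.161)² + (y − 39.677)² = 98.2018811134²
eq3: (x + 12.006)² + (y + 43.428)² = 70.7172940546²
eq1−eq3, eq1−eq2 (x²,y² cancel):
  -47.024·x − 103.444·y = -1955.286820
  -111.334·x + 62.766·y = -5103.637566
det = -47.024·62.766 − -103.444·-111.334 = -14468.342680
x = (-1955.286820·62.766 − -103.444·-5103.637566) / -14468.342680 = 44.971717
y = (-47.024·-5103.637566 − -1955.286820·-111.334) / -14468.342680 = -1.541541

x=44.972 y=-1.542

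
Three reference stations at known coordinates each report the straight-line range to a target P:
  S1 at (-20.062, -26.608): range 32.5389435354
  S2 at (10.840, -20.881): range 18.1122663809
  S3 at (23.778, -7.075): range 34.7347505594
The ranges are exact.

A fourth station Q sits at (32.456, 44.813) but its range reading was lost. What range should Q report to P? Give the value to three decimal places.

eq1: (x + 20.062)² + (y + 26.608)² = 32.5389435354²
eq2: (x − 10.840)² + (y + 20.881)² = 18.1122663809²
eq3: (x − 23.778)² + (y + 7.075)² = 34.7347505594²
eq3−eq2, eq3−eq1 (x²,y² cancel):
  -25.876·x − 27.612·y = 816.521555
  -87.680·x − 39.066·y = 642.740649
det = -25.876·-39.066 − -27.612·-87.680 = -1410.148344
x = (816.521555·-39.066 − -27.612·642.740649) / -1410.148344 = 10.035027
y = (-25.876·642.740649 − 816.521555·-87.680) / -1410.148344 = -38.975370
|P − Q| = √((10.035027 − 32.456)² + (-38.975370 − 44.813)²) = 86.736330

86.736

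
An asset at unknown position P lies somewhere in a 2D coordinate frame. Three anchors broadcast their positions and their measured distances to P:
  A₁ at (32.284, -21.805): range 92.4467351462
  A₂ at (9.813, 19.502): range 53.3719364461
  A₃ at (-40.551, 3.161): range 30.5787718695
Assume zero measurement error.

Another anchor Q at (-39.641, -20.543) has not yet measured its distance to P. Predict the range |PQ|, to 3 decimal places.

eq1: (x − 32.284)² + (y + 21.805)² = 92.4467351462²
eq2: (x − 9.813)² + (y − 19.502)² = 53.3719364461²
eq3: (x + 40.551)² + (y − 3.161)² = 30.5787718695²
eq3−eq1, eq3−eq2 (x²,y² cancel):
  145.670·x − 49.932·y = -7747.998391
  100.728·x + 32.682·y = -3091.254860
det = 145.670·32.682 − -49.932·100.728 = 9790.337436
x = (-7747.998391·32.682 − -49.932·-3091.254860) / 9790.337436 = -41.630089
y = (145.670·-3091.254860 − -7747.998391·100.728) / 9790.337436 = 33.720726
|P − Q| = √((-41.630089 − -39.641)² + (33.720726 − -20.543)²) = 54.300170

54.300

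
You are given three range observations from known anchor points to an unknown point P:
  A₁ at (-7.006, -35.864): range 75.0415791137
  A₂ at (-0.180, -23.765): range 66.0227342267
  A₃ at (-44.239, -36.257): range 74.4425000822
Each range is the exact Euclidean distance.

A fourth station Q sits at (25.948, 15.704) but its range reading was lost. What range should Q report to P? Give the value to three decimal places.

57.362

eq1: (x + 7.006)² + (y + 35.864)² = 75.0415791137²
eq2: (x + 0.180)² + (y + 23.765)² = 66.0227342267²
eq3: (x + 44.239)² + (y + 36.257)² = 74.4425000822²
eq1−eq2, eq1−eq3 (x²,y² cancel):
  13.652·x + 24.198·y = 501.734254
  -74.466·x − 0.786·y = 2025.901415
det = 13.652·-0.786 − 24.198·-74.466 = 1791.197796
x = (501.734254·-0.786 − 24.198·2025.901415) / 1791.197796 = -27.588871
y = (13.652·2025.901415 − 501.734254·-74.466) / 1791.197796 = 36.299592
|P − Q| = √((-27.588871 − 25.948)² + (36.299592 − 15.704)²) = 57.361790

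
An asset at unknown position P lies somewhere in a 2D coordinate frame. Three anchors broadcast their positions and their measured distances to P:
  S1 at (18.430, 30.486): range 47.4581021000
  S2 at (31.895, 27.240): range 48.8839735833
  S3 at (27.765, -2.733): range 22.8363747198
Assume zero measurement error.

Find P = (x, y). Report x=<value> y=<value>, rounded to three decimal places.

x=9.229 y=-16.072

eq1: (x − 18.430)² + (y − 30.486)² = 47.4581021000²
eq2: (x − 31.895)² + (y − 27.240)² = 48.8839735833²
eq3: (x − 27.765)² + (y + 2.733)² = 22.8363747198²
eq1−eq3, eq1−eq2 (x²,y² cancel):
  18.670·x − 66.438·y = 1240.074863
  26.930·x − 6.492·y = 352.876111
det = 18.670·-6.492 − -66.438·26.930 = 1667.969700
x = (1240.074863·-6.492 − -66.438·352.876111) / 1667.969700 = 9.229075
y = (18.670·352.876111 − 1240.074863·26.930) / 1667.969700 = -16.071646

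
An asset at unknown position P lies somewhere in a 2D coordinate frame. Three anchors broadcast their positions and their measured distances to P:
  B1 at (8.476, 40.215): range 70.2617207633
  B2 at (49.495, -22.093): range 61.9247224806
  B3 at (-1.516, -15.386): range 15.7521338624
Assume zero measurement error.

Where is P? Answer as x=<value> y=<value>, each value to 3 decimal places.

x=-12.241 y=-26.923

eq1: (x − 8.476)² + (y − 40.215)² = 70.2617207633²
eq2: (x − 49.495)² + (y + 22.093)² = 61.9247224806²
eq3: (x + 1.516)² + (y + 15.386)² = 15.7521338624²
eq3−eq1, eq3−eq2 (x²,y² cancel):
  19.984·x + 111.202·y = -3238.518134
  102.022·x − 13.414·y = -887.713111
det = 19.984·-13.414 − 111.202·102.022 = -11613.115820
x = (-3238.518134·-13.414 − 111.202·-887.713111) / -11613.115820 = -12.241069
y = (19.984·-887.713111 − -3238.518134·102.022) / -11613.115820 = -26.923010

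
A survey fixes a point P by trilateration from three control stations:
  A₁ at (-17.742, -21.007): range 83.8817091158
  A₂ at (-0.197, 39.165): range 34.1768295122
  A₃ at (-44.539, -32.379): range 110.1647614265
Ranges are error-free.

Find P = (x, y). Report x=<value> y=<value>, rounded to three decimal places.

eq1: (x + 17.742)² + (y + 21.007)² = 83.8817091158²
eq2: (x + 0.197)² + (y − 39.165)² = 34.1768295122²
eq3: (x + 44.539)² + (y + 32.379)² = 110.1647614265²
eq3−eq1, eq3−eq2 (x²,y² cancel):
  53.594·x + 22.744·y = 2824.083987
  88.684·x + 143.088·y = 9470.032857
det = 53.594·143.088 − 22.744·88.684 = 5651.629376
x = (2824.083987·143.088 − 22.744·9470.032857) / 5651.629376 = 33.389681
y = (53.594·9470.032857 − 2824.083987·88.684) / 5651.629376 = 45.488807

x=33.390 y=45.489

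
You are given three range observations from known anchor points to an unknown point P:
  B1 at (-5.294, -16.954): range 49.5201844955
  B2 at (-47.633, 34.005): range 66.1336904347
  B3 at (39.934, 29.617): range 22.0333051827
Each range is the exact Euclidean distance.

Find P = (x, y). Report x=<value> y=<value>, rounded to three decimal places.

eq1: (x + 5.294)² + (y + 16.954)² = 49.5201844955²
eq2: (x + 47.633)² + (y − 34.005)² = 66.1336904347²
eq3: (x − 39.934)² + (y − 29.617)² = 22.0333051827²
eq1−eq3, eq1−eq2 (x²,y² cancel):
  90.456·x + 93.142·y = 4123.208628
  -84.678·x + 101.918·y = 1188.361824
det = 90.456·101.918 − 93.142·-84.678 = 17106.172884
x = (4123.208628·101.918 − 93.142·1188.361824) / 17106.172884 = 18.095385
y = (90.456·1188.361824 − 4123.208628·-84.678) / 17106.172884 = 26.694429

x=18.095 y=26.694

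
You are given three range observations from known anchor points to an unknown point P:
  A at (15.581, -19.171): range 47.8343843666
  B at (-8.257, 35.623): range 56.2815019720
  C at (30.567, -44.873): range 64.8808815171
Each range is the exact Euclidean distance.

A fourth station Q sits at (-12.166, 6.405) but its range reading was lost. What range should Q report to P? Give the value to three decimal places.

eq1: (x − 15.581)² + (y + 19.171)² = 47.8343843666²
eq2: (x + 8.257)² + (y − 35.623)² = 56.2815019720²
eq3: (x − 30.567)² + (y + 44.873)² = 64.8808815171²
eq2−eq3, eq2−eq1 (x²,y² cancel):
  77.648·x − 160.992·y = 568.830118
  47.676·x − 109.588·y = 152.597760
det = 77.648·-109.588 − -160.992·47.676 = -833.834432
x = (568.830118·-109.588 − -160.992·152.597760) / -833.834432 = 45.296686
y = (77.648·152.597760 − 568.830118·47.676) / -833.834432 = 18.313748
|P − Q| = √((45.296686 − -12.166)² + (18.313748 − 6.405)²) = 58.683716

58.684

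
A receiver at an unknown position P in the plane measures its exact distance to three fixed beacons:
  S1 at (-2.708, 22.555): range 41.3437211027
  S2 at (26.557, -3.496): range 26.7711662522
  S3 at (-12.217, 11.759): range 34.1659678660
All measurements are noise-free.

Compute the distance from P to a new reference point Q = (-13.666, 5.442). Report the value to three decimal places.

29.635

eq1: (x + 2.708)² + (y − 22.555)² = 41.3437211027²
eq2: (x − 26.557)² + (y + 3.496)² = 26.7711662522²
eq3: (x + 12.217)² + (y − 11.759)² = 34.1659678660²
eq3−eq1, eq3−eq2 (x²,y² cancel):
  19.018·x + 21.592·y = -313.457795
  77.548·x − 30.510·y = 880.585113
det = 19.018·-30.510 − 21.592·77.548 = -2254.655596
x = (-313.457795·-30.510 − 21.592·880.585113) / -2254.655596 = 4.191326
y = (19.018·880.585113 − -313.457795·77.548) / -2254.655596 = -18.208986
|P − Q| = √((4.191326 − -13.666)² + (-18.208986 − 5.442)²) = 29.635338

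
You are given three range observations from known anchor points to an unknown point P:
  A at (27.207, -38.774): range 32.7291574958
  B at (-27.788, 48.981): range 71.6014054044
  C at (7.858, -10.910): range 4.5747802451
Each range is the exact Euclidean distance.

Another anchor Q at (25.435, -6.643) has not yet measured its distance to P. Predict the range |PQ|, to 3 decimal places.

21.790

eq1: (x − 27.207)² + (y + 38.774)² = 32.7291574958²
eq2: (x + 27.788)² + (y − 48.981)² = 71.6014054044²
eq3: (x − 7.858)² + (y + 10.910)² = 4.5747802451²
eq3−eq2, eq3−eq1 (x²,y² cancel):
  -71.292·x + 119.782·y = -2115.297601
  38.698·x − 55.728·y = 1012.598525
det = -71.292·-55.728 − 119.782·38.698 = -662.363260
x = (-2115.297601·-55.728 − 119.782·1012.598525) / -662.363260 = 5.147888
y = (-71.292·1012.598525 − -2115.297601·38.698) / -662.363260 = -14.595635
|P − Q| = √((5.147888 − 25.435)² + (-14.595635 − -6.643)²) = 21.790166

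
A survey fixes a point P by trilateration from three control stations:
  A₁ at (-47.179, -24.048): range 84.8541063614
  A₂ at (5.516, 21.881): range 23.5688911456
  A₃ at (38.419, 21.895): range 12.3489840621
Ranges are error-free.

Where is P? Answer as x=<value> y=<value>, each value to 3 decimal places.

eq1: (x + 47.179)² + (y + 24.048)² = 84.8541063614²
eq2: (x − 5.516)² + (y − 21.881)² = 23.5688911456²
eq3: (x − 38.419)² + (y − 21.895)² = 12.3489840621²
eq2−eq3, eq2−eq1 (x²,y² cancel):
  65.806·x + 0.028·y = 1849.201391
  -105.390·x − 91.858·y = -4349.766809
det = 65.806·-91.858 − 0.028·-105.390 = -6041.856628
x = (1849.201391·-91.858 − 0.028·-4349.766809) / -6041.856628 = 28.094369
y = (65.806·-4349.766809 − 1849.201391·-105.390) / -6041.856628 = 15.120091

x=28.094 y=15.120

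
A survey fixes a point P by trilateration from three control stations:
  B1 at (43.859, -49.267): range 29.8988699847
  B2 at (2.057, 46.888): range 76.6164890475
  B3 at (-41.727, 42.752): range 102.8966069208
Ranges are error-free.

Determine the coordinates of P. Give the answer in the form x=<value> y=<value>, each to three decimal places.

eq1: (x − 43.859)² + (y + 49.267)² = 29.8988699847²
eq2: (x − 2.057)² + (y − 46.888)² = 76.6164890475²
eq3: (x + 41.727)² + (y − 42.752)² = 102.8966069208²
eq3−eq2, eq3−eq1 (x²,y² cancel):
  87.568·x + 8.272·y = 3351.465082
  171.172·x − 184.038·y = 10475.742426
det = 87.568·-184.038 − 8.272·171.172 = -17531.774368
x = (3351.465082·-184.038 − 8.272·10475.742426) / -17531.774368 = 40.124420
y = (87.568·10475.742426 − 3351.465082·171.172) / -17531.774368 = -19.602285

x=40.124 y=-19.602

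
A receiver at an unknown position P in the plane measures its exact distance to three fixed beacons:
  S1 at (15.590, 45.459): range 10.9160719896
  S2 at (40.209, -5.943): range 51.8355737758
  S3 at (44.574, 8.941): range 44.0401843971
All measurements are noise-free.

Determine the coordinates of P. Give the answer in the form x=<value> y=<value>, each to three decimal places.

x=9.926 y=36.127

eq1: (x − 15.590)² + (y − 45.459)² = 10.9160719896²
eq2: (x − 40.209)² + (y + 5.943)² = 51.8355737758²
eq3: (x − 44.574)² + (y − 8.941)² = 44.0401843971²
eq1−eq2, eq1−eq3 (x²,y² cancel):
  49.238·x − 102.804·y = -3225.251932
  57.968·x − 73.036·y = -2063.163038
det = 49.238·-73.036 − -102.804·57.968 = 2363.195704
x = (-3225.251932·-73.036 − -102.804·-2063.163038) / 2363.195704 = 9.926426
y = (49.238·-2063.163038 − -3225.251932·57.968) / 2363.195704 = 36.127089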